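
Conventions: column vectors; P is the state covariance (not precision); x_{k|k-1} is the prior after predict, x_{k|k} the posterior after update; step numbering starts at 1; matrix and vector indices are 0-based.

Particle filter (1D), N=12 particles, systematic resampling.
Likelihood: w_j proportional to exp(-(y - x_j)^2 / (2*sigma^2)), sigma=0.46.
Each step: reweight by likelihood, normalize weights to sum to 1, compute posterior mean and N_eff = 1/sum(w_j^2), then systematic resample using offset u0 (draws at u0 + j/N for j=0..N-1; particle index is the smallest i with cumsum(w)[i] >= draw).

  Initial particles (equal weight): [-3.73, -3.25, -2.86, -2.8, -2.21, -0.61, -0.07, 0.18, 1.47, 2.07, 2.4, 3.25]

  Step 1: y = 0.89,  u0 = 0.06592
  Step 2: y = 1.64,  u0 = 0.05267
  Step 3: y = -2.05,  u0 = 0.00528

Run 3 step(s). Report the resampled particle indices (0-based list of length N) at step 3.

resampled_idx = [0, 0, 1, 2, 3, 4, 5, 6, 7, 8, 9, 10]

step 1: w=[0.0000, 0.0000, 0.0000, 0.0000, 0.0000, 0.0054, 0.1238, 0.3319, 0.4933, 0.0407, 0.0050, 0.0000]  mean=0.8692  Neff=2.6989  idx=[6, 7, 7, 7, 7, 8, 8, 8, 8, 8, 8, 9]
step 2: w=[0.0002, 0.0010, 0.0010, 0.0010, 0.0010, 0.1488, 0.1488, 0.1488, 0.1488, 0.1488, 0.1488, 0.1029]  mean=1.5262  Neff=6.9715  idx=[5, 5, 6, 7, 7, 8, 8, 9, 9, 10, 10, 11]
step 3: w=[0.0909, 0.0909, 0.0909, 0.0909, 0.0909, 0.0909, 0.0909, 0.0909, 0.0909, 0.0909, 0.0909, 0.0000]  mean=1.4700  Neff=11.0000  idx=[0, 0, 1, 2, 3, 4, 5, 6, 7, 8, 9, 10]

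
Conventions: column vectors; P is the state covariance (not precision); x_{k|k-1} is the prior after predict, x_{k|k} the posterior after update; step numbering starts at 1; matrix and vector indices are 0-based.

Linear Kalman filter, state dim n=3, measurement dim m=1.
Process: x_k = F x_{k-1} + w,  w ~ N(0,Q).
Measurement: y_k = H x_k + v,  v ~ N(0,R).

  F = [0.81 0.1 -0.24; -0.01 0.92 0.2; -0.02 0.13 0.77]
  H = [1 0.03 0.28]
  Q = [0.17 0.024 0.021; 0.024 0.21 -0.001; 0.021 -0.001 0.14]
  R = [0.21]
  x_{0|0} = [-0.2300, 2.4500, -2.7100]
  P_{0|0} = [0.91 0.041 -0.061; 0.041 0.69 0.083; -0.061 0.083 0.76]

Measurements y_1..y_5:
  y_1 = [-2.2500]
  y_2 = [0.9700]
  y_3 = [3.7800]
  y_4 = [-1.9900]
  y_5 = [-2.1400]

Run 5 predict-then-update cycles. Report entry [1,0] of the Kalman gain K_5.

step 1: x^-=[0.7091, 1.7143, -1.7636]  P^-=[0.8441 0.0474 -0.1555; 0.0474 0.8545 0.2596; -0.1555 0.2596 0.6209]  S=[1.0237]  K=[0.7834; 0.1424; 0.0255]  nu=[-2.5167]  x^+=[-1.2626, 1.3559, -1.8278]  P^+=[0.2158 -0.0668 -0.1760; -0.0668 0.8338 0.2559; -0.1760 0.2559 0.6202]
step 2: x^-=[-0.4484, 0.8945, -1.2059]  P^-=[0.4010 -0.0608 -0.1921; -0.0608 1.0366 0.3856; -0.1921 0.3856 0.5789]  S=[0.5526]  K=[0.6250; 0.1416; -0.0333]  nu=[1.7293]  x^+=[0.6324, 1.1394, -1.2635]  P^+=[0.1851 -0.1097 -0.1806; -0.1097 1.0256 0.3882; -0.1806 0.3882 0.5783]
step 3: x^-=[0.9294, 0.7892, -0.8374]  P^-=[0.3688 -0.1002 -0.1826; -0.1002 1.2468 0.5001; -0.1826 0.5001 0.5841]  S=[0.5259]  K=[0.5984; 0.1469; -0.0076]  nu=[3.0614]  x^+=[2.7613, 1.2389, -0.8608]  P^+=[0.1805 -0.1464 -0.1802; -0.1464 1.2354 0.5007; -0.1802 0.5007 0.5841]
step 4: x^-=[2.5672, 0.9400, -0.5570]  P^-=[0.3567 -0.1310 -0.1792; -0.1310 1.4667 0.6095; -0.1792 0.6095 0.6138]  S=[0.5182]  K=[0.5840; 0.1615; 0.0211]  nu=[-4.4294]  x^+=[-0.0196, 0.2246, -0.6503]  P^+=[0.1800 -0.1798 -0.1856; -0.1798 1.4532 0.6077; -0.1856 0.6077 0.6136]
step 5: x^-=[0.1627, 0.0768, -0.4711]  P^-=[0.3518 -0.1596 -0.1838; -0.1596 1.6922 0.7193; -0.1838 0.7193 0.6567]  S=[0.5144]  K=[0.5746; 0.1800; 0.0421]  nu=[-2.1731]  x^+=[-1.0859, -0.3143, -0.5626]  P^+=[0.1820 -0.2128 -0.1963; -0.2128 1.6756 0.7154; -0.1963 0.7154 0.6558]

K[1,0] = 0.1800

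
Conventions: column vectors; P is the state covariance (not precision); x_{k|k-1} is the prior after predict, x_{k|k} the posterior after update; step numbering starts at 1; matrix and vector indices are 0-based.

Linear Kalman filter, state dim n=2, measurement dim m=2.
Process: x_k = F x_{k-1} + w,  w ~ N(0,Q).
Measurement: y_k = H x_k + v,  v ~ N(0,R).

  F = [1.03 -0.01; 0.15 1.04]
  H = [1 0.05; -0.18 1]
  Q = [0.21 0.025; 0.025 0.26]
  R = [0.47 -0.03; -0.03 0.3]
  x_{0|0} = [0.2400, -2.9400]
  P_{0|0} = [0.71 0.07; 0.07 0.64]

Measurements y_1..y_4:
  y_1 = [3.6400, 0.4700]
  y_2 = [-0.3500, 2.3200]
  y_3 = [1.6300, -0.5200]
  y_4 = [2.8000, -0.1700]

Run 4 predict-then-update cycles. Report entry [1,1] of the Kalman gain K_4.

step 1: x^-=[0.2766, -3.0216]  P^-=[0.9619 0.2029; 0.2029 0.9900]  S=[1.4546 0.0475; 0.0475 1.2482]  K=[0.6683 -0.0015; 0.1488 0.7583]  nu=[3.5145, 3.5414]  x^+=[2.6197, 0.1867]  P^+=[0.3123 0.0357; 0.0357 0.2294]
step 2: x^-=[2.6965, 0.5871]  P^-=[0.5407 0.1091; 0.1091 0.5263]  S=[1.0229 0.0071; 0.0071 0.8046]  K=[0.5338 0.0099; 0.1280 0.6286]  nu=[-3.0758, 2.2182]  x^+=[1.0765, 1.5879]  P^+=[0.2490 0.0318; 0.0318 0.1905]
step 3: x^-=[1.0929, 1.8129]  P^-=[0.4735 0.0955; 0.0955 0.4815]  S=[0.9543 0.0035; 0.0035 0.7625]  K=[0.5012 0.0112; 0.1231 0.6084]  nu=[0.4465, -2.1362]  x^+=[1.2928, 0.5682]  P^+=[0.2337 0.0304; 0.0304 0.1843]
step 4: x^-=[1.3259, 0.7848]  P^-=[0.4573 0.0917; 0.0917 0.4741]  S=[0.9377 0.0022; 0.0022 0.7559]  K=[0.4926 0.0109; 0.1216 0.6050]  nu=[1.4348, -0.7161]  x^+=[2.0249, 0.5260]  P^+=[0.2297 0.0298; 0.0298 0.1832]

K[1,1] = 0.6050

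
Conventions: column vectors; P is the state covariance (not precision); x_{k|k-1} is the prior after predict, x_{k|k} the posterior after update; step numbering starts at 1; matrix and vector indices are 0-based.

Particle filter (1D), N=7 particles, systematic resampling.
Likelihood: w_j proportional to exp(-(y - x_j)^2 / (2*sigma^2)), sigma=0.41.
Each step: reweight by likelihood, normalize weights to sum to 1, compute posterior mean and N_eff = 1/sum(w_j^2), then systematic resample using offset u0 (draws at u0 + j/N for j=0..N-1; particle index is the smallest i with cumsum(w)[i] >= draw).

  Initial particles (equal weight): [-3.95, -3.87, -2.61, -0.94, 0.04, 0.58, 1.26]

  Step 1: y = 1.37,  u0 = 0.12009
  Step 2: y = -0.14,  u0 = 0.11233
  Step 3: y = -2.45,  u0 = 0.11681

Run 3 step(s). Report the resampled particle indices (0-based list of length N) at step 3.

step 1: w=[0.0000, 0.0000, 0.0000, 0.0000, 0.0046, 0.1388, 0.8566]  mean=1.1600  Neff=1.3278  idx=[5, 6, 6, 6, 6, 6, 6]
step 2: w=[0.9239, 0.0127, 0.0127, 0.0127, 0.0127, 0.0127, 0.0127]  mean=0.6318  Neff=1.1703  idx=[0, 0, 0, 0, 0, 0, 4]
step 3: w=[0.1667, 0.1667, 0.1667, 0.1667, 0.1667, 0.1667, 0.0000]  mean=0.5800  Neff=6.0000  idx=[0, 1, 2, 3, 4, 4, 5]

resampled_idx = [0, 1, 2, 3, 4, 4, 5]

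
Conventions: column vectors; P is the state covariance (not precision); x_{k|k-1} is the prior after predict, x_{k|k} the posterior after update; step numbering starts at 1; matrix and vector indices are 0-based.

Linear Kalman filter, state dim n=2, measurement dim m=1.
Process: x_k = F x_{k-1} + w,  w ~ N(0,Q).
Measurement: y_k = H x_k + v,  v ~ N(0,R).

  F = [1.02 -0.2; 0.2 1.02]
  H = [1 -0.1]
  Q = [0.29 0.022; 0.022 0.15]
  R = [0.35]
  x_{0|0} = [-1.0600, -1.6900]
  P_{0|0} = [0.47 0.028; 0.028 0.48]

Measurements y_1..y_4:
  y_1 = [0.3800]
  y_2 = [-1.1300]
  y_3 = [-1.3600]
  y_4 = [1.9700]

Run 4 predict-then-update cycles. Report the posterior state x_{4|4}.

x_post = [0.7543, -2.6870]

step 1: x^-=[-0.7432, -1.9358]  P^-=[0.7868 0.0480; 0.0480 0.6796]  S=[1.1340]  K=[0.6896; -0.0176]  nu=[0.9296]  x^+=[-0.1021, -1.9522]  P^+=[0.2475 0.0618; 0.0618 0.6793]
step 2: x^-=[0.2862, -2.0117]  P^-=[0.5495 -0.0043; -0.0043 0.8918]  S=[0.9093]  K=[0.6048; -0.1028]  nu=[-1.6174]  x^+=[-0.6920, -1.8454]  P^+=[0.2169 0.0522; 0.0522 0.8822]
step 3: x^-=[-0.3367, -2.0207]  P^-=[0.5296 -0.0615; -0.0615 1.0978]  S=[0.9029]  K=[0.5934; -0.1897]  nu=[-1.2253]  x^+=[-1.0638, -1.7883]  P^+=[0.2117 0.0402; 0.0402 1.0653]
step 4: x^-=[-0.7275, -2.0368]  P^-=[0.5365 -0.1120; -0.1120 1.2832]  S=[0.9217]  K=[0.5942; -0.2607]  nu=[2.4938]  x^+=[0.7543, -2.6870]  P^+=[0.2111 0.0308; 0.0308 1.2206]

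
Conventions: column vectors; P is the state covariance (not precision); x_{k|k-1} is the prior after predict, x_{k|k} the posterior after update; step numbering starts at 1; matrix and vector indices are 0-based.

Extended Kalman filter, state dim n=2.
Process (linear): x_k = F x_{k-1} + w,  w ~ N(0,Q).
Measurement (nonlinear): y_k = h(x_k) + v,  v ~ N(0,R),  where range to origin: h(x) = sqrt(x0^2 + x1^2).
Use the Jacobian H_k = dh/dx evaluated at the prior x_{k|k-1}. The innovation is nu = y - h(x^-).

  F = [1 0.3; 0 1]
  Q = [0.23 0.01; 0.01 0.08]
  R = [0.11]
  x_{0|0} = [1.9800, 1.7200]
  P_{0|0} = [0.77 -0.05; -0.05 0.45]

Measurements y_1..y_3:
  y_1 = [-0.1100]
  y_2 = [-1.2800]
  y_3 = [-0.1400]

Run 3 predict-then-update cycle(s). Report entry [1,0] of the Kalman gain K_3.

step 1: x^-=[2.4960, 1.7200]  P^-=[1.0105 0.0950; 0.0950 0.5300]  H_jac=[0.8234 0.5674]  S=[1.0546]  K=[0.8401; 0.3594]  nu=[-3.1412]  x^+=[-0.1431, 0.5912]  P^+=[0.2662 -0.2234; -0.2234 0.3938]
step 2: x^-=[0.0343, 0.5912]  P^-=[0.3976 -0.0952; -0.0952 0.4738]  H_jac=[0.0579 0.9983]  S=[0.5726]  K=[-0.1258; 0.8165]  nu=[-1.8722]  x^+=[0.2699, -0.9375]  P^+=[0.3885 -0.0364; -0.0364 0.0921]
step 3: x^-=[-0.0114, -0.9375]  P^-=[0.6050 0.0012; 0.0012 0.1721]  H_jac=[-0.0121 -0.9999]  S=[0.2822]  K=[-0.0303; -0.6098]  nu=[-1.0776]  x^+=[0.0213, -0.2804]  P^+=[0.6047 -0.0040; -0.0040 0.0671]

K[1,0] = -0.6098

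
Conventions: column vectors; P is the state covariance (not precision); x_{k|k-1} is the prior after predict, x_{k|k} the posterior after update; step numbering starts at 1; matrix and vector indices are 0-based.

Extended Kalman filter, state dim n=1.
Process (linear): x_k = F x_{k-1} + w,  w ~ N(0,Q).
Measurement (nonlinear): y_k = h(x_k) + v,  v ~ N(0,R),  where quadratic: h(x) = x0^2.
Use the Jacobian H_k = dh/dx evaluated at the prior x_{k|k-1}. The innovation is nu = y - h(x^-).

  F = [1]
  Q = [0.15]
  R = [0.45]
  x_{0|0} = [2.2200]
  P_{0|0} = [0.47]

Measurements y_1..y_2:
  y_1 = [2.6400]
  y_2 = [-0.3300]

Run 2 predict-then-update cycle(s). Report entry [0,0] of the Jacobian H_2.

step 1: x^-=[2.2200]  P^-=[0.6200]  H_jac=[4.4400]  S=[12.6724]  K=[0.2172]  nu=[-2.2884]  x^+=[1.7229]  P^+=[0.0220]
step 2: x^-=[1.7229]  P^-=[0.1720]  H_jac=[3.4458]  S=[2.4924]  K=[0.2378]  nu=[-3.2984]  x^+=[0.9385]  P^+=[0.0311]

H_jac[0,0] = 3.4458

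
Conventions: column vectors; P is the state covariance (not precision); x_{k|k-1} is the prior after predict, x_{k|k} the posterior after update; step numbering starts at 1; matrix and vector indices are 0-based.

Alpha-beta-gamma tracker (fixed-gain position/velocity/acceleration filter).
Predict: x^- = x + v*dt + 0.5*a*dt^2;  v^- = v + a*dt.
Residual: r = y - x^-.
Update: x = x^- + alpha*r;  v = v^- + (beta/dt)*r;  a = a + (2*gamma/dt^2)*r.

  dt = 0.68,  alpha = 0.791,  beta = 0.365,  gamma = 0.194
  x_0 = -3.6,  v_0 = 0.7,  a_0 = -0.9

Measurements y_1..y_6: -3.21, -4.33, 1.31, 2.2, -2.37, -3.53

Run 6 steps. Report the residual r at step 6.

step 1: x_pred=-3.3321  r=0.1221  x^+=-3.2355  v^+=0.1535  a^+=-0.7976
step 2: x_pred=-3.3155  r=-1.0145  x^+=-4.1180  v^+=-0.9334  a^+=-1.6488
step 3: x_pred=-5.1339  r=6.4439  x^+=-0.0368  v^+=1.4043  a^+=3.7582
step 4: x_pred=1.7870  r=0.4130  x^+=2.1137  v^+=4.1815  a^+=4.1047
step 5: x_pred=5.9062  r=-8.2762  x^+=-0.6403  v^+=2.5304  a^+=-2.8398
step 6: x_pred=0.4238  r=-3.9538  x^+=-2.7036  v^+=-1.5229  a^+=-6.1575

resid = -3.9538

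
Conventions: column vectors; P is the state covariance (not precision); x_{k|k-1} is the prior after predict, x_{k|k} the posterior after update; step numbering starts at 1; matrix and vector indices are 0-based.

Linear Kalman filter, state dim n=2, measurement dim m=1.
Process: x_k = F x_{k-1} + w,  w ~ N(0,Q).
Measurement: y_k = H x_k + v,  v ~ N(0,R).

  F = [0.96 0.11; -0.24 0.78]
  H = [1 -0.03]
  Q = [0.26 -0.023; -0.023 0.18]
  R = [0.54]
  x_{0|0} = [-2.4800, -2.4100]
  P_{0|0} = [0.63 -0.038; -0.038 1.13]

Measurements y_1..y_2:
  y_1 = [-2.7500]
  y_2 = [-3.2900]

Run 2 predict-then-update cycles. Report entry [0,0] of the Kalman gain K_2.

K[0,0] = 0.5128

step 1: x^-=[-2.6459, -1.2846]  P^-=[0.8463 -0.0986; -0.0986 0.9180]  S=[1.3930]  K=[0.6096; -0.0906]  nu=[-0.1426]  x^+=[-2.7329, -1.2717]  P^+=[0.3285 -0.0217; -0.0217 0.9066]
step 2: x^-=[-2.7634, -0.3360]  P^-=[0.5692 -0.0366; -0.0366 0.7586]  S=[1.1121]  K=[0.5128; -0.0534]  nu=[-0.5367]  x^+=[-3.0386, -0.3074]  P^+=[0.2767 -0.0062; -0.0062 0.7554]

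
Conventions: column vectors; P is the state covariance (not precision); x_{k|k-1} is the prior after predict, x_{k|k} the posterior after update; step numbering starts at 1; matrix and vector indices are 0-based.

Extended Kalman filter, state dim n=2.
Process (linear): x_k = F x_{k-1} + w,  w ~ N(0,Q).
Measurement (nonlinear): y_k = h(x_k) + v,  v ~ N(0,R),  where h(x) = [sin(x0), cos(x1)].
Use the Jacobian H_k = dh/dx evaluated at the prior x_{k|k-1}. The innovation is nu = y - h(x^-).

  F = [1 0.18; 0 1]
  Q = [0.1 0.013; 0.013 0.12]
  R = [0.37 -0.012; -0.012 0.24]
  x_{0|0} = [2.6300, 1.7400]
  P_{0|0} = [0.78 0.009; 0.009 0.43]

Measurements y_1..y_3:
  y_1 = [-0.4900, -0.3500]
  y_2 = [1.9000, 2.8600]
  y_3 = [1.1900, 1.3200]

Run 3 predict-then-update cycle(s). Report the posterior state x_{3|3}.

step 1: x^-=[2.9432, 1.7400]  P^-=[0.8972 0.0994; 0.0994 0.5500]  H_jac=[-0.9804 0.0000; 0.0000 -0.9857]  S=[1.2323 0.0841; 0.0841 0.7744]  K=[-0.7104 -0.0494; -0.0316 -0.6967]  nu=[-0.6871, -0.1816]  x^+=[3.4403, 1.8882]  P^+=[0.2675 0.0034; 0.0034 0.1692]
step 2: x^-=[3.7801, 1.8882]  P^-=[0.3742 0.0468; 0.0468 0.2892]  H_jac=[-0.8030 0.0000; 0.0000 -0.9500]  S=[0.6113 0.0237; 0.0237 0.5011]  K=[-0.4890 -0.0657; -0.0403 -0.5465]  nu=[2.4960, 3.1721]  x^+=[2.3513, 0.0540]  P^+=[0.2243 0.0104; 0.0104 0.1375]
step 3: x^-=[2.3610, 0.0540]  P^-=[0.3326 0.0482; 0.0482 0.2575]  H_jac=[-0.7105 0.0000; 0.0000 -0.0540]  S=[0.5379 -0.0102; -0.0102 0.2408]  K=[-0.4398 -0.0293; -0.0648 -0.0605]  nu=[0.4863, 0.3215]  x^+=[2.1377, 0.0031]  P^+=[0.2285 0.0327; 0.0327 0.2545]

x_post = [2.1377, 0.0031]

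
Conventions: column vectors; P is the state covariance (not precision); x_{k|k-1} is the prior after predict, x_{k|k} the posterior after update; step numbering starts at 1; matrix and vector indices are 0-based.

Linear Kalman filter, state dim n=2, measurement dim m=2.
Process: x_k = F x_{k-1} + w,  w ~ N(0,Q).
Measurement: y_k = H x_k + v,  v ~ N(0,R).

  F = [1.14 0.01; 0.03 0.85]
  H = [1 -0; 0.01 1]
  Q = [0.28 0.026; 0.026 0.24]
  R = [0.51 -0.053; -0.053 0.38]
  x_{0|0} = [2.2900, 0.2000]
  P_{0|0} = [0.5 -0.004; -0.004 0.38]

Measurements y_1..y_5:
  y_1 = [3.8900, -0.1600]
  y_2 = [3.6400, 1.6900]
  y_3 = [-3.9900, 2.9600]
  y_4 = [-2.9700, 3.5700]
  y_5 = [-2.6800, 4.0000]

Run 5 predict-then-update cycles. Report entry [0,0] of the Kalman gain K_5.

K[0,0] = 0.5605

step 1: x^-=[2.6126, 0.2387]  P^-=[0.9297 0.0425; 0.0425 0.5148]  S=[1.4397 -0.0012; -0.0012 0.8957]  K=[0.6458 0.0587; 0.0300 0.5752]  nu=[1.2774, -0.4248]  x^+=[3.4126, 0.0326]  P^+=[0.3263 -0.0152; -0.0152 0.2172]
step 2: x^-=[3.8907, 0.1301]  P^-=[0.7037 0.0243; 0.0243 0.3964]  S=[1.2137 -0.0217; -0.0217 0.7770]  K=[0.5808 0.0565; 0.0291 0.5113]  nu=[-0.2507, 1.5210]  x^+=[3.8311, 0.9005]  P^+=[0.2932 -0.0122; -0.0122 0.1929]
step 3: x^-=[4.3764, 0.8804]  P^-=[0.6608 0.0258; 0.0258 0.3790]  S=[1.1708 -0.0206; -0.0206 0.7596]  K=[0.5654 0.0580; 0.0308 0.5001]  nu=[-8.3664, 2.0359]  x^+=[-0.2361, 1.6406]  P^+=[0.2853 -0.0108; -0.0108 0.1885]
step 4: x^-=[-0.2527, 1.3874]  P^-=[0.6505 0.0269; 0.0269 0.3759]  S=[1.1605 -0.0196; -0.0196 0.7565]  K=[0.5615 0.0587; 0.0316 0.4981]  nu=[-2.7173, 2.1851]  x^+=[-1.6503, 2.3899]  P^+=[0.2833 -0.0103; -0.0103 0.1877]
step 5: x^-=[-1.8574, 1.9819]  P^-=[0.6479 0.0273; 0.0273 0.3753]  S=[1.1579 -0.0192; -0.0192 0.7560]  K=[0.5605 0.0589; 0.0318 0.4977]  nu=[-0.8226, 2.0366]  x^+=[-2.1985, 2.9693]  P^+=[0.2827 -0.0101; -0.0101 0.1875]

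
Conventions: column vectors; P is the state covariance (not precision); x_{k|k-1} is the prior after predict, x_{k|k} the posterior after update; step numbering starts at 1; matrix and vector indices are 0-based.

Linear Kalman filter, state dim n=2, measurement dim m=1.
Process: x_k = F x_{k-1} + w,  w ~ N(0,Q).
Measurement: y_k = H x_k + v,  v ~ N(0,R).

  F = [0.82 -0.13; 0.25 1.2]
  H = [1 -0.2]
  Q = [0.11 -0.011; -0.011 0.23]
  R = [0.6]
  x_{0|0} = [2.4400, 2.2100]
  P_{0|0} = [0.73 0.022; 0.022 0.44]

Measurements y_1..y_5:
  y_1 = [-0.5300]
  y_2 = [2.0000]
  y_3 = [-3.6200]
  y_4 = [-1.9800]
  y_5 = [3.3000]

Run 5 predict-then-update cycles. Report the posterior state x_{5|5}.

x_post = [0.2102, 1.4556]

step 1: x^-=[1.7135, 3.2620]  P^-=[0.6036 0.0909; 0.0909 0.9224]  S=[1.2041]  K=[0.4862; -0.0777]  nu=[-1.5911]  x^+=[0.9400, 3.3856]  P^+=[0.3190 0.1364; 0.1364 0.9152]
step 2: x^-=[0.3306, 4.2977]  P^-=[0.3109 0.0414; 0.0414 1.6496]  S=[0.9603]  K=[0.3151; -0.3004]  nu=[2.5289]  x^+=[1.1275, 3.5380]  P^+=[0.2155 0.1323; 0.1323 1.5629]
step 3: x^-=[0.4646, 4.5274]  P^-=[0.2531 -0.0847; -0.0847 2.5735]  S=[0.9899]  K=[0.2728; -0.6055]  nu=[-3.1791]  x^+=[-0.4027, 6.4524]  P^+=[0.1794 0.0788; 0.0788 2.2106]
step 4: x^-=[-1.1690, 7.6422]  P^-=[0.2512 -0.2441; -0.2441 3.4717]  S=[1.0877]  K=[0.2758; -0.8627]  nu=[0.7175]  x^+=[-0.9711, 7.0233]  P^+=[0.1685 0.0148; 0.0148 2.6621]
step 5: x^-=[-1.7093, 8.1851]  P^-=[0.2651 -0.3777; -0.3777 4.0828]  S=[1.1795]  K=[0.2888; -1.0125]  nu=[6.6464]  x^+=[0.2102, 1.4556]  P^+=[0.1667 -0.0328; -0.0328 2.8736]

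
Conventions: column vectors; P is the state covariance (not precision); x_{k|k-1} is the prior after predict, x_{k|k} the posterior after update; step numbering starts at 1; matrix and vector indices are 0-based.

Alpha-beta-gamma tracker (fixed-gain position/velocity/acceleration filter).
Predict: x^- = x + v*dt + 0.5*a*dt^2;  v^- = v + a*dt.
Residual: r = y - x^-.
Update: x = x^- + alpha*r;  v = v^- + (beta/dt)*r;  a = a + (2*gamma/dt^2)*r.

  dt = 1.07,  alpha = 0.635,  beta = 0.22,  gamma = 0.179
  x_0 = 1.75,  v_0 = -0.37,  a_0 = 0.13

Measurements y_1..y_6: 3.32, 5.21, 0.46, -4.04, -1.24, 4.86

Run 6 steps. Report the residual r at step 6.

resid = 12.2100

step 1: x_pred=1.4285  r=1.8915  x^+=2.6296  v^+=0.1580  a^+=0.7214
step 2: x_pred=3.2117  r=1.9983  x^+=4.4806  v^+=1.3408  a^+=1.3463
step 3: x_pred=6.6860  r=-6.2260  x^+=2.7325  v^+=1.5013  a^+=-0.6005
step 4: x_pred=3.9951  r=-8.0351  x^+=-1.1072  v^+=-0.7933  a^+=-3.1130
step 5: x_pred=-3.7381  r=2.4981  x^+=-2.1518  v^+=-3.6106  a^+=-2.3319
step 6: x_pred=-7.3500  r=12.2100  x^+=0.4033  v^+=-3.5952  a^+=1.4861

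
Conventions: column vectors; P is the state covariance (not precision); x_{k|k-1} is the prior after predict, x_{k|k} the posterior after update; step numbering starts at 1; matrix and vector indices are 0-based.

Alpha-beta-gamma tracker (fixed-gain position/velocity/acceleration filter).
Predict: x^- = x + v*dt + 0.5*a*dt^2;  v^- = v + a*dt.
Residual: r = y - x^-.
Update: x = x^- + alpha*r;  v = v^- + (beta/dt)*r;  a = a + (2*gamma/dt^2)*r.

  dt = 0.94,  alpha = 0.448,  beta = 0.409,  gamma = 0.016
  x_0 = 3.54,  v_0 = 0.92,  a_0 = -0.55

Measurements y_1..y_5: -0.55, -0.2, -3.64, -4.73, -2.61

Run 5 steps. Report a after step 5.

step 1: x_pred=4.1618  r=-4.7118  x^+=2.0509  v^+=-1.6471  a^+=-0.7206
step 2: x_pred=0.1842  r=-0.3842  x^+=0.0121  v^+=-2.4917  a^+=-0.7346
step 3: x_pred=-2.6546  r=-0.9854  x^+=-3.0961  v^+=-3.6109  a^+=-0.7702
step 4: x_pred=-6.8307  r=2.1007  x^+=-5.8896  v^+=-3.4210  a^+=-0.6942
step 5: x_pred=-9.4119  r=6.8019  x^+=-6.3647  v^+=-1.1139  a^+=-0.4478

a_post = -0.4478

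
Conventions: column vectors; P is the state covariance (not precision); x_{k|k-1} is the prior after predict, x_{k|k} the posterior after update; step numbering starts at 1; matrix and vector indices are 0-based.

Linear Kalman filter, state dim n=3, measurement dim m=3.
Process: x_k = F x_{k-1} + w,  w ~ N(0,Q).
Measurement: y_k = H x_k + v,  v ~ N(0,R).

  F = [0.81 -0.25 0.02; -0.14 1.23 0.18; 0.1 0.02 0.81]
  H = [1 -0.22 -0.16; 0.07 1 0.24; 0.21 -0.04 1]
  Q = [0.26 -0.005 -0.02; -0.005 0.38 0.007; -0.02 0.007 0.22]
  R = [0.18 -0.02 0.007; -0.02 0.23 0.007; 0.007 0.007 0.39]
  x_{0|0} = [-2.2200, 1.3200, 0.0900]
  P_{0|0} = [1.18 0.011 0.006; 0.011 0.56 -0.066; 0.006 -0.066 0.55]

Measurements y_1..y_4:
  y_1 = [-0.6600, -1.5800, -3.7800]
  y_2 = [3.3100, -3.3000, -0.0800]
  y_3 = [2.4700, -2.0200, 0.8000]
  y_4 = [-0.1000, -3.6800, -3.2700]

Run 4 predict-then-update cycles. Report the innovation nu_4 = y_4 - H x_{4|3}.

innov = [-3.0374, -0.3103, -3.7109]

step 1: x^-=[-2.1264, 1.9506, -0.1227]  P^-=[1.0658 -0.2955 0.0989; -0.2955 1.2349 0.0192; 0.0989 0.0192 0.5918]  S=[1.4205 -0.5122 0.2639; -0.5122 1.4753 0.0850; 0.2639 0.0850 1.0757]  K=[0.8189 0.1450 0.0986; -0.0883 0.8028 -0.1275; -0.0918 0.0483 0.5874]  nu=[1.8759, -3.3523, -3.1327]  x^+=[-1.3851, -0.5067, -2.2968]  P^+=[0.1483 0.0039 0.0142; 0.0039 0.1943 -0.0378; 0.0142 -0.0378 0.2243]
step 2: x^-=[-1.0412, -0.8428, -2.0091]  P^-=[0.3688 -0.0740 0.0116; -0.0740 0.6654 0.0037; 0.0116 0.0037 0.3698]  S=[0.6196 -0.2257 0.0479; -0.2257 0.9103 0.0643; 0.0479 0.0643 0.7830]  K=[0.6522 0.1070 0.0688; -0.0896 0.7112 -0.1020; -0.0989 0.0442 0.4777]  nu=[3.8443, -1.9021, 2.1140]  x^+=[1.4080, -2.7557, -1.4637]  P^+=[0.1174 0.0020 0.0076; 0.0020 0.1715 -0.0290; 0.0076 -0.0290 0.1832]
step 3: x^-=[1.8001, -3.8501, -1.0999]  P^-=[0.3475 -0.0666 0.0024; -0.0666 0.6337 0.0068; 0.0024 0.0068 0.3417]  S=[0.5960 -0.2147 0.0375; -0.2147 0.8792 0.0620; 0.0375 0.0620 0.7497]  K=[0.6408 0.1046 0.0634; -0.0883 0.7027 -0.0971; -0.1032 0.0437 0.4577]  nu=[-0.3531, 1.9681, 1.3679]  x^+=[1.8664, -2.5688, -0.3513]  P^+=[0.1151 0.0022 0.0059; 0.0022 0.1691 -0.0273; 0.0059 -0.0273 0.1758]
step 4: x^-=[2.1470, -3.4841, -0.1493]  P^-=[0.3457 -0.0657 0.0007; -0.0657 0.6306 0.0076; 0.0007 0.0076 0.3366]  S=[0.5941 -0.2137 0.0360; -0.2137 0.8762 0.0616; 0.0360 0.0616 0.7437]  K=[0.6399 0.1044 0.0625; -0.0880 0.7019 -0.0962; -0.1041 0.0436 0.4539]  nu=[-3.0374, -0.3103, -3.7109]  x^+=[-0.0607, -3.0778, -1.5308]  P^+=[0.1149 0.0023 0.0055; 0.0023 0.1688 -0.0269; 0.0055 -0.0269 0.1743]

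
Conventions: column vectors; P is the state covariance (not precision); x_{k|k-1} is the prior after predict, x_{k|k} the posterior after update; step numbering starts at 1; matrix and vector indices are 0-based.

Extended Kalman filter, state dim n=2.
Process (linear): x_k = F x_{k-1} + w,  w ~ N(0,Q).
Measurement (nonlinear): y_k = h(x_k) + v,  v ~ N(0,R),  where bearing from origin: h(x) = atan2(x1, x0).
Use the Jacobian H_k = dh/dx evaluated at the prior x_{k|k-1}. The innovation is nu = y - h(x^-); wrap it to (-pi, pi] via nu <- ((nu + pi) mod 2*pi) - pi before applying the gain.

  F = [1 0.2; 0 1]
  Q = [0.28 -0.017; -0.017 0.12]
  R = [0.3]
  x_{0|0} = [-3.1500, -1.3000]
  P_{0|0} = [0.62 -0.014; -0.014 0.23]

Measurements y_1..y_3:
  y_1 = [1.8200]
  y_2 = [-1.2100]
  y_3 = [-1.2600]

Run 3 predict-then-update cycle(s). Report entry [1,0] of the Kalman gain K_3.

K[1,0] = -0.3196

step 1: x^-=[-3.4100, -1.3000]  P^-=[0.9036 0.0150; 0.0150 0.3500]  H_jac=[0.0976 -0.2560]  S=[0.3308]  K=[0.2550; -0.2665]  nu=[-1.6858]  x^+=[-3.8399, -0.8508]  P^+=[0.8821 0.0375; 0.0375 0.3265]
step 2: x^-=[-4.0101, -0.8508]  P^-=[1.1901 0.0858; 0.0858 0.4465]  H_jac=[0.0506 -0.2386]  S=[0.3264]  K=[0.1219; -0.3131]  nu=[1.7225]  x^+=[-3.8001, -1.3902]  P^+=[1.1853 0.0982; 0.0982 0.4145]
step 3: x^-=[-4.0781, -1.3902]  P^-=[1.5212 0.1641; 0.1641 0.5345]  H_jac=[0.0749 -0.2197]  S=[0.3289]  K=[0.2367; -0.3196]  nu=[1.5531]  x^+=[-3.7105, -1.8865]  P^+=[1.5027 0.1890; 0.1890 0.5009]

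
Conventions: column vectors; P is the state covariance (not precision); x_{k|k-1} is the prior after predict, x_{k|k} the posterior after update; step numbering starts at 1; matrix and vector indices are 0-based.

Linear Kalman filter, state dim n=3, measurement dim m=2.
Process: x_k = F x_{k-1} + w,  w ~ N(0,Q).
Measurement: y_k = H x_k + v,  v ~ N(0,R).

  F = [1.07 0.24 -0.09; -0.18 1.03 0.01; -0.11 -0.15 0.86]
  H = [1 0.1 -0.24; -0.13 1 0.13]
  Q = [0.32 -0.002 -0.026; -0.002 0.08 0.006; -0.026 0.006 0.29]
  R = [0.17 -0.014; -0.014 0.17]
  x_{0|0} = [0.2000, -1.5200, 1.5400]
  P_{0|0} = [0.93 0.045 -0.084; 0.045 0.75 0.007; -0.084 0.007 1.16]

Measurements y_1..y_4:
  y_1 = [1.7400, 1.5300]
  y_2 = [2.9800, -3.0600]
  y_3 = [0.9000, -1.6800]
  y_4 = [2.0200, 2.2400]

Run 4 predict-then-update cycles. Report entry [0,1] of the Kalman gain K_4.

step 1: x^-=[-0.2894, -1.5862, 1.5304]  P^-=[1.4763 0.0480 -0.3372; 0.0480 0.8897 -0.0661; -0.3372 -0.0661 1.1916]  S=[1.8985 -0.1461; -0.1461 1.0865]  K=[0.8180 -0.0628; 0.1440 0.8246; -0.3257 0.0783]  nu=[2.5553, 2.8796]  x^+=[1.6198, 1.1561, 0.9235]  P^+=[0.1868 -0.0221 0.1863; -0.0221 0.1463 -0.0848; 0.1863 -0.0848 0.9761]
step 2: x^-=[1.9276, 0.9084, 0.4426]  P^-=[0.5067 -0.0134 0.0299; -0.0134 0.2471 -0.1066; 0.0299 -0.1066 1.0034]  S=[0.7251 -0.0706; -0.0706 0.4174]  K=[0.6807 -0.0653; 0.1076 0.5812; -0.3060 -0.0041]  nu=[1.0678, -3.7754]  x^+=[2.9012, -1.1712, 0.1314]  P^+=[0.1626 -0.0232 0.1820; -0.0232 0.1066 -0.0944; 0.1820 -0.0944 0.9357]
step 3: x^-=[2.8114, -1.7272, -0.0305]  P^-=[0.4771 -0.0189 0.0315; -0.0189 0.2044 -0.1090; 0.0315 -0.1090 0.9755]  S=[0.6916 -0.0749; -0.0749 0.3745]  K=[0.6683 -0.0716; 0.0978 0.5341; -0.3115 -0.0257]  nu=[-1.7460, 0.4166]  x^+=[1.6146, -1.6755, 0.5027]  P^+=[0.1590 -0.0236 0.1752; -0.0236 0.0988 -0.0955; 0.1752 -0.0955 0.9094]
step 4: x^-=[1.2803, -2.0114, 0.5061]  P^-=[0.4734 -0.0207 0.0277; -0.0207 0.1962 -0.1080; 0.0277 -0.1080 0.9574]  S=[0.6882 -0.0773; -0.0773 0.3668]  K=[0.6668 -0.0740; 0.0949 0.5240; -0.3128 -0.0308]  nu=[1.0623, 4.3520]  x^+=[1.6667, 0.3700, 0.0400]  P^+=[0.1577 -0.0236 0.1706; -0.0236 0.0970 -0.0945; 0.1706 -0.0945 0.8912]

K[0,1] = -0.0740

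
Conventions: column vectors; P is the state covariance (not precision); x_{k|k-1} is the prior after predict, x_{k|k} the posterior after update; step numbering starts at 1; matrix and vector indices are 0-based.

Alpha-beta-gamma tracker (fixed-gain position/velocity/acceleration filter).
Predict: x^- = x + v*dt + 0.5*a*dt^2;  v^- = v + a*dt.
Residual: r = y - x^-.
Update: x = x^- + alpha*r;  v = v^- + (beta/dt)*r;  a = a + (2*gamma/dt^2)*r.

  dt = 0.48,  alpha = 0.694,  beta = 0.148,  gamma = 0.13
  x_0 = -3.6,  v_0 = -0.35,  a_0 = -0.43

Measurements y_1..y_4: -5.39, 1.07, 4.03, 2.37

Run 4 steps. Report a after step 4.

step 1: x_pred=-3.8175  r=-1.5725  x^+=-4.9088  v^+=-1.0412  a^+=-2.2045
step 2: x_pred=-5.6626  r=6.7326  x^+=-0.9902  v^+=-0.0235  a^+=5.3930
step 3: x_pred=-0.3802  r=4.4102  x^+=2.6805  v^+=3.9250  a^+=10.3698
step 4: x_pred=5.7591  r=-3.3891  x^+=3.4071  v^+=7.8575  a^+=6.5453

a_post = 6.5453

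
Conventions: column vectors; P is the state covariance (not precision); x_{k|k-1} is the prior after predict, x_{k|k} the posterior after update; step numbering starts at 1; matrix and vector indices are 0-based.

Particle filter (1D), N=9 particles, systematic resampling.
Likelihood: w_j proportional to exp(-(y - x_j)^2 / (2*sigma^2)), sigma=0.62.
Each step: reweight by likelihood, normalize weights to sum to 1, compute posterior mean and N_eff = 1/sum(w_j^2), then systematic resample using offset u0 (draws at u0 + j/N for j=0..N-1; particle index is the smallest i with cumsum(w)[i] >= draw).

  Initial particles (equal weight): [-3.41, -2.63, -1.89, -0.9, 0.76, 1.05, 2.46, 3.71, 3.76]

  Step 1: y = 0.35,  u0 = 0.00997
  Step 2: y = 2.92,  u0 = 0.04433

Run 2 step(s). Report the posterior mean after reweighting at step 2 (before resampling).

step 1: w=[0.0000, 0.0000, 0.0010, 0.0893, 0.5475, 0.3602, 0.0021, 0.0000, 0.0000]  mean=0.7172  Neff=2.2861  idx=[3, 4, 4, 4, 4, 4, 5, 5, 5]
step 2: w=[0.0000, 0.0534, 0.0534, 0.0534, 0.0534, 0.0534, 0.2443, 0.2443, 0.2443]  mean=0.9725  Neff=5.1730  idx=[1, 3, 5, 6, 6, 7, 7, 8, 8]

post_mean = 0.9725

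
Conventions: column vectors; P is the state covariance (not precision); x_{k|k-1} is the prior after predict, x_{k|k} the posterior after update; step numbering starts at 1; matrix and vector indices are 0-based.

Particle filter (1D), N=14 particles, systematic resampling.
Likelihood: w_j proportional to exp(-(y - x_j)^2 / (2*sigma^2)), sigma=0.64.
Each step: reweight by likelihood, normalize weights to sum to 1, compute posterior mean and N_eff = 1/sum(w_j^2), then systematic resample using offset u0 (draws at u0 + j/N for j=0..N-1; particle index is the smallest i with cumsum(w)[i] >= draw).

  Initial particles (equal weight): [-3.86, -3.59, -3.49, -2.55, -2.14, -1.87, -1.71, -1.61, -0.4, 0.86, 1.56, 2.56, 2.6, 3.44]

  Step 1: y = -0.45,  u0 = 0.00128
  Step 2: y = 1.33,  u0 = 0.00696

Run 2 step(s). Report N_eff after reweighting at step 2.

step 1: w=[0.0000, 0.0000, 0.0000, 0.0029, 0.0193, 0.0538, 0.0908, 0.1220, 0.6289, 0.0776, 0.0046, 0.0000, 0.0000, 0.0000]  mean=-0.6788  Neff=2.3367  idx=[3, 5, 6, 7, 7, 8, 8, 8, 8, 8, 8, 8, 8, 9]
step 2: w=[0.0000, 0.0000, 0.0000, 0.0000, 0.0000, 0.0267, 0.0267, 0.0267, 0.0267, 0.0267, 0.0267, 0.0267, 0.0267, 0.7865]  mean=0.5909  Neff=1.6018  idx=[5, 7, 10, 13, 13, 13, 13, 13, 13, 13, 13, 13, 13, 13]

N_eff = 1.6018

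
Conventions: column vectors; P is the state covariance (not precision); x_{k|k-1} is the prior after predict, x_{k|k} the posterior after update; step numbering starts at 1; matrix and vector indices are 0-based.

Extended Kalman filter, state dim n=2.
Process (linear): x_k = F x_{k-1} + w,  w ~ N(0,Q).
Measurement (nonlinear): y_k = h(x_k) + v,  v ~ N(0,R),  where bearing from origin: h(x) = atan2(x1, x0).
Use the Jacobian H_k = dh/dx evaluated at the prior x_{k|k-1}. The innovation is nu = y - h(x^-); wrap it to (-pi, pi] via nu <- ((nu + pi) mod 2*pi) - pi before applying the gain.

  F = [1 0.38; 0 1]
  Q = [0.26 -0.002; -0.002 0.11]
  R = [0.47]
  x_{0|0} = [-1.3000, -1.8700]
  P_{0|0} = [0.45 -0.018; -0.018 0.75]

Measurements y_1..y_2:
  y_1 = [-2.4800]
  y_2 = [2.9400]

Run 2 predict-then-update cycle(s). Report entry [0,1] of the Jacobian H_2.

step 1: x^-=[-2.0106, -1.8700]  P^-=[0.8046 0.2650; 0.2650 0.8600]  H_jac=[0.2480 -0.2667]  S=[0.5456]  K=[0.2363; -0.2999]  nu=[-0.0876]  x^+=[-2.0313, -1.8437]  P^+=[0.7742 0.3037; 0.3037 0.8109]
step 2: x^-=[-2.7319, -1.8437]  P^-=[1.3820 0.6098; 0.6098 0.9209]  H_jac=[0.1697 -0.2515]  S=[0.5160]  K=[0.1574; -0.2483]  nu=[-0.7953]  x^+=[-2.8571, -1.6463]  P^+=[1.3693 0.6300; 0.6300 0.8891]

H_jac[0,1] = -0.2515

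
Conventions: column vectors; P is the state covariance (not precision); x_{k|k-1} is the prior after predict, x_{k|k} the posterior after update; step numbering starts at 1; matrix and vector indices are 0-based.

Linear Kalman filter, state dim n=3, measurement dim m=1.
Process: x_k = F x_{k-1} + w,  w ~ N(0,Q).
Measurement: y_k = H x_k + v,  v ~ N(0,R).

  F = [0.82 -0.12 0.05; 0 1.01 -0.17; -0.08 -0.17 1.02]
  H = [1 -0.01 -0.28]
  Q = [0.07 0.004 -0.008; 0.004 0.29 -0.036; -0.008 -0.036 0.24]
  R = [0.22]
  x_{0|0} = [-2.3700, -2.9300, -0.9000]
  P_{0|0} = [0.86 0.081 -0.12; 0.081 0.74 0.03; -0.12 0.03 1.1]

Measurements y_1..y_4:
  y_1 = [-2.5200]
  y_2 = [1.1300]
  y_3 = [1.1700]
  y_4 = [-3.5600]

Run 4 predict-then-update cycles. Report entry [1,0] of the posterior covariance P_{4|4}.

P_post[1,0] = -0.6805

step 1: x^-=[-1.6368, -2.8063, -0.2303]  P^-=[0.6355 -0.0091 -0.1075; -0.0091 1.0664 -0.3302; -0.1075 -0.3302 1.4227]  S=[1.0257]  K=[0.6490; 0.0709; -0.4900]  nu=[-0.9757]  x^+=[-2.2701, -2.8755, 0.2478]  P^+=[0.2034 -0.0563 0.2187; -0.0563 1.0612 -0.2946; 0.2187 -0.2946 1.1764]
step 2: x^-=[-1.5040, -2.9463, 0.9232]  P^-=[0.2576 -0.2326 0.2882; -0.2326 1.5077 -0.7267; 0.2882 -0.7267 1.5609]  S=[0.4393]  K=[0.4079; -0.1006; -0.3223]  nu=[2.8631]  x^+=[-0.3361, -3.2344, 0.0003]  P^+=[0.1845 -0.2146 0.3459; -0.2146 1.5033 -0.7409; 0.3459 -0.7409 1.5152]
step 3: x^-=[0.1125, -3.2668, 0.5771]  P^-=[0.2990 -0.4695 0.5006; -0.4695 2.1217 -1.3195; 0.5006 -1.3195 2.0557]  S=[0.4020]  K=[0.4067; -0.3017; -0.1537]  nu=[1.1864]  x^+=[0.5950, -3.6248, 0.3948]  P^+=[0.2325 -0.4202 0.5258; -0.4202 2.0851 -1.3382; 0.5258 -1.3382 2.0462]
step 4: x^-=[0.9426, -3.7281, 0.9713]  P^-=[0.4033 -0.7823 0.7910; -0.7823 2.9357 -2.1250; 0.7910 -2.1250 2.7975]  S=[0.4037]  K=[0.4698; -0.5366; 0.0717]  nu=[-4.2679]  x^+=[-1.0624, -1.4378, 0.6653]  P^+=[0.3142 -0.6805 0.7774; -0.6805 2.8194 -2.1094; 0.7774 -2.1094 2.7954]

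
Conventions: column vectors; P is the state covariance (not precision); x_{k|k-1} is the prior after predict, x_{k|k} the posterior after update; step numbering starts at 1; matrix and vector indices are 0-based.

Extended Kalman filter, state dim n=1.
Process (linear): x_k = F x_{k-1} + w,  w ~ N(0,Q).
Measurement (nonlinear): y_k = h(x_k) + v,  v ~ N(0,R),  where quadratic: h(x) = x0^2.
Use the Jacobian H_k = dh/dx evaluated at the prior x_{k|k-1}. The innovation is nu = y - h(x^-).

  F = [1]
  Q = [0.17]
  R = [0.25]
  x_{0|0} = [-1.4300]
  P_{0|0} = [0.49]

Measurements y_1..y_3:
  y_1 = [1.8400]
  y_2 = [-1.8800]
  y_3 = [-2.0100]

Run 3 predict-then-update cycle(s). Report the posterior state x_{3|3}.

x_post = [0.3630]

step 1: x^-=[-1.4300]  P^-=[0.6600]  H_jac=[-2.8600]  S=[5.6485]  K=[-0.3342]  nu=[-0.2049]  x^+=[-1.3615]  P^+=[0.0292]
step 2: x^-=[-1.3615]  P^-=[0.1992]  H_jac=[-2.7231]  S=[1.7272]  K=[-0.3141]  nu=[-3.7338]  x^+=[-0.1888]  P^+=[0.0288]
step 3: x^-=[-0.1888]  P^-=[0.1988]  H_jac=[-0.3777]  S=[0.2784]  K=[-0.2698]  nu=[-2.0457]  x^+=[0.3630]  P^+=[0.1786]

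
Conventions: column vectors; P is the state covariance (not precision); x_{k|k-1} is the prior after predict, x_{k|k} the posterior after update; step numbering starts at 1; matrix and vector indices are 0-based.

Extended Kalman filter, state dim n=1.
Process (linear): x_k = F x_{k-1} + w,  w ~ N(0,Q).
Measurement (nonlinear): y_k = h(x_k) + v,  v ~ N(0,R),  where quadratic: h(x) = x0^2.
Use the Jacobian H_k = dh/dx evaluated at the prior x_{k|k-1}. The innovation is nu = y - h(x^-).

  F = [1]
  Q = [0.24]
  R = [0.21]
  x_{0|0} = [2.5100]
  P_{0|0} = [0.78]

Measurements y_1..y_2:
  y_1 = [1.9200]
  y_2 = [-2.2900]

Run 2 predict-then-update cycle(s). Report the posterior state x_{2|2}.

x_post = [0.2361]

step 1: x^-=[2.5100]  P^-=[1.0200]  H_jac=[5.0200]  S=[25.9144]  K=[0.1976]  nu=[-4.3801]  x^+=[1.6445]  P^+=[0.0083]
step 2: x^-=[1.6445]  P^-=[0.2483]  H_jac=[3.2891]  S=[2.8958]  K=[0.2820]  nu=[-4.9945]  x^+=[0.2361]  P^+=[0.0180]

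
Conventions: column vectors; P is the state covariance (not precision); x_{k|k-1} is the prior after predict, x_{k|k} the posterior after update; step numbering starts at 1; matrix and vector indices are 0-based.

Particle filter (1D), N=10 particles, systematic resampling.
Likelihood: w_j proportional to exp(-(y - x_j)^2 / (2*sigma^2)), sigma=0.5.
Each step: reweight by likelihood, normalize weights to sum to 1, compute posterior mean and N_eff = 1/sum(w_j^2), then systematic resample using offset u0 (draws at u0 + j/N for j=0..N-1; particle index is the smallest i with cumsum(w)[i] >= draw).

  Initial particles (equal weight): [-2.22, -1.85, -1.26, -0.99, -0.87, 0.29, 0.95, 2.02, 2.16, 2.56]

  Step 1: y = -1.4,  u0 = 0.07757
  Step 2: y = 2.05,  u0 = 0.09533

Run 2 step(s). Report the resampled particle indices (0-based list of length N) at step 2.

resampled_idx = [6, 7, 8, 8, 8, 8, 9, 9, 9, 9]

step 1: w=[0.0820, 0.2099, 0.3027, 0.2249, 0.1795, 0.0010, 0.0000, 0.0000, 0.0000, 0.0000]  mean=-1.3303  Neff=4.4409  idx=[0, 1, 1, 2, 2, 2, 3, 3, 4, 4]
step 2: w=[0.0000, 0.0000, 0.0000, 0.0031, 0.0031, 0.0031, 0.0956, 0.0956, 0.3997, 0.3997]  mean=-0.8966  Neff=2.9596  idx=[6, 7, 8, 8, 8, 8, 9, 9, 9, 9]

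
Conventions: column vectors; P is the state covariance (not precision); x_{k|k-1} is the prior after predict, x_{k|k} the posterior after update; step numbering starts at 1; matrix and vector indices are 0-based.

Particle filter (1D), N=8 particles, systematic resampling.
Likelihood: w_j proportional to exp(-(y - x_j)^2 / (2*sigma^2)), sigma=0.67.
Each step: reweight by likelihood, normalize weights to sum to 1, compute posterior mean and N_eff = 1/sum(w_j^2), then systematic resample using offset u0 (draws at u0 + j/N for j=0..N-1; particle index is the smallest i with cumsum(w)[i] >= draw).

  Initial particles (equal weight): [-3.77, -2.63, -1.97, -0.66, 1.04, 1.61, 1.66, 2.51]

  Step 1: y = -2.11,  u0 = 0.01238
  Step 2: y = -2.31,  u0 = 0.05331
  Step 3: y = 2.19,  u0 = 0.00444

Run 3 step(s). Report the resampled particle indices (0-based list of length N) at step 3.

resampled_idx = [4, 4, 5, 5, 6, 6, 7, 7]

step 1: w=[0.0250, 0.3976, 0.5257, 0.0517, 0.0000, 0.0000, 0.0000, 0.0000]  mean=-2.2096  Neff=2.2841  idx=[0, 1, 1, 1, 2, 2, 2, 2]
step 2: w=[0.0148, 0.1419, 0.1419, 0.1419, 0.1399, 0.1399, 0.1399, 0.1399]  mean=-2.2777  Neff=7.2002  idx=[1, 2, 3, 3, 4, 5, 6, 7]
step 3: w=[0.0003, 0.0003, 0.0003, 0.0003, 0.2497, 0.2497, 0.2497, 0.2497]  mean=-1.9709  Neff=4.0109  idx=[4, 4, 5, 5, 6, 6, 7, 7]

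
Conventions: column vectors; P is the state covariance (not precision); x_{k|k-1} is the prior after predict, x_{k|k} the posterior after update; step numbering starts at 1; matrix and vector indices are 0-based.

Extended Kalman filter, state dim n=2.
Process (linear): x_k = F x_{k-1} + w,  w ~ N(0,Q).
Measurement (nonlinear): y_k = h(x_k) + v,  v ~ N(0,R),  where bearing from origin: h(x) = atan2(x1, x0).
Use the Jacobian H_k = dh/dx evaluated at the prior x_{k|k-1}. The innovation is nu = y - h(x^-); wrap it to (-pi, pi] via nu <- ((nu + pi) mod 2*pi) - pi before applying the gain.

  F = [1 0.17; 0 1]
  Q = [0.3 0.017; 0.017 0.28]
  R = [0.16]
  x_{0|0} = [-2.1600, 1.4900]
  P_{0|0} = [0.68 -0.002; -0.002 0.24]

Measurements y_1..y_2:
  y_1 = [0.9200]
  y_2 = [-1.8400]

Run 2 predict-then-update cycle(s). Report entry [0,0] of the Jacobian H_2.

step 1: x^-=[-1.9067, 1.4900]  P^-=[0.9863 0.0558; 0.0558 0.5200]  H_jac=[-0.2545 -0.3256]  S=[0.2882]  K=[-0.9337; -0.6367]  nu=[-1.5583]  x^+=[-0.4518, 2.4821]  P^+=[0.7350 -0.1156; -0.1156 0.4032]
step 2: x^-=[-0.0298, 2.4821]  P^-=[1.0073 -0.0300; -0.0300 0.6832]  H_jac=[-0.4028 -0.0048]  S=[0.3234]  K=[-1.2544; 0.0272]  nu=[2.8604]  x^+=[-3.6180, 2.5599]  P^+=[0.4985 -0.0190; -0.0190 0.6829]

H_jac[0,0] = -0.4028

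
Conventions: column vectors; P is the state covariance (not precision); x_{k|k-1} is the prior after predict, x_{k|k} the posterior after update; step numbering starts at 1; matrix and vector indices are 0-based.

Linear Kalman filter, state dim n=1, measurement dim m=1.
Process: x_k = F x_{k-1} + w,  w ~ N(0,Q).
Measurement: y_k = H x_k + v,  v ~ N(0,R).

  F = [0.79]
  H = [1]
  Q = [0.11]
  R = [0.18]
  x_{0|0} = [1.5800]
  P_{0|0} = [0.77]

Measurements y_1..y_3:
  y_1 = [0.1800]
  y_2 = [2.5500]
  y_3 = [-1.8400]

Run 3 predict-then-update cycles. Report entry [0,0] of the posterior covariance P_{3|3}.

step 1: x^-=[1.2482]  P^-=[0.5906]  S=[0.7706]  K=[0.7664]  nu=[-1.0682]  x^+=[0.4295]  P^+=[0.1380]
step 2: x^-=[0.3393]  P^-=[0.1961]  S=[0.3761]  K=[0.5214]  nu=[2.2107]  x^+=[1.4920]  P^+=[0.0939]
step 3: x^-=[1.1787]  P^-=[0.1686]  S=[0.3486]  K=[0.4836]  nu=[-3.0187]  x^+=[-0.2812]  P^+=[0.0870]

P_post[0,0] = 0.0870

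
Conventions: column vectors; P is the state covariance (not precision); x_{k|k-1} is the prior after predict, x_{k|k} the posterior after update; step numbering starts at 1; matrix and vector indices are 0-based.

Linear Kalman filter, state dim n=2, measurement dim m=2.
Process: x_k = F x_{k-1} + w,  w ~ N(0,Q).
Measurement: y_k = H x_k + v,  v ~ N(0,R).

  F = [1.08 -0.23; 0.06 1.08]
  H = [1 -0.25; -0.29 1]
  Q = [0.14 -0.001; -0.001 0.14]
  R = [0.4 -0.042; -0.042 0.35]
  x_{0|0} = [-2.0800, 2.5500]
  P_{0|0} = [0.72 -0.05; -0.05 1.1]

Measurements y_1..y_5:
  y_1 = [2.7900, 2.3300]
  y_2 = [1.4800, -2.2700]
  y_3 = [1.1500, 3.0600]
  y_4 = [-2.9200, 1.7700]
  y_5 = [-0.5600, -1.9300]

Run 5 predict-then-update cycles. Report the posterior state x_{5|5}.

x_post = [-0.6405, -0.0598]

step 1: x^-=[-2.8329, 2.6292]  P^-=[1.0628 -0.2852; -0.2852 1.4192]  S=[1.6941 -1.0109; -1.0109 2.0240]  K=[0.7044 0.0586; 0.0926 0.7883]  nu=[6.2802, -1.1207]  x^+=[1.5254, 2.3273]  P^+=[0.2987 0.0776; 0.0776 0.2945]
step 2: x^-=[1.1121, 2.6050]  P^-=[0.4655 0.0346; 0.0346 0.4946]  S=[0.8791 -0.2635; -0.2635 0.8637]  K=[0.5336 0.0466; 0.0736 0.5835]  nu=[1.0191, -4.5525]  x^+=[1.4438, 0.0235]  P^+=[0.2264 0.0595; 0.0595 0.2184]
step 3: x^-=[1.5539, 0.1120]  P^-=[0.3860 0.0280; 0.0280 0.4033]  S=[0.7972 -0.2247; -0.2247 0.7695]  K=[0.4846 0.0325; 0.0582 0.5305]  nu=[-0.3759, 3.3986]  x^+=[1.4821, 1.8932]  P^+=[0.2051 0.0505; 0.0505 0.1979]
step 4: x^-=[1.1652, 2.1336]  P^-=[0.3646 0.0213; 0.0213 0.3781]  S=[0.7776 -0.2194; -0.2194 0.7464]  K=[0.4690 0.0248; 0.0506 0.5132]  nu=[-3.5518, -0.0257]  x^+=[-0.5013, 1.9405]  P^+=[0.1982 0.0464; 0.0464 0.1909]
step 5: x^-=[-0.9877, 2.0657]  P^-=[0.3582 0.0179; 0.0179 0.3695]  S=[0.7723 -0.2190; -0.2190 0.7392]  K=[0.4640 0.0212; 0.0473 0.5068]  nu=[0.9442, -4.2821]  x^+=[-0.6405, -0.0598]  P^+=[0.1959 0.0447; 0.0447 0.1884]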